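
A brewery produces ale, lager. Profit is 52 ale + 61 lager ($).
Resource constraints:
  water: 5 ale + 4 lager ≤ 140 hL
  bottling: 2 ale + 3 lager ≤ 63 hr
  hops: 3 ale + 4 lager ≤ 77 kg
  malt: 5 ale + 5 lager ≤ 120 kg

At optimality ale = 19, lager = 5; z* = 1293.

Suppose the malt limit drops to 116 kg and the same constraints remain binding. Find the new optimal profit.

Binding: hops and malt. Non-binding: water (25 unused), bottling (10 unused).
By complementary slackness, y = 0 for the non-binding constraints.
Dual feasibility on the basic columns requires 3·y_hops + 5·y_malt = 52, 4·y_hops + 5·y_malt = 61.
Solving: y_hops = 9, y_malt = 5.
Δz = y_malt·Δb = 5 × (-4) = -20, so new z* = 1293 − 20 = 1273.

1273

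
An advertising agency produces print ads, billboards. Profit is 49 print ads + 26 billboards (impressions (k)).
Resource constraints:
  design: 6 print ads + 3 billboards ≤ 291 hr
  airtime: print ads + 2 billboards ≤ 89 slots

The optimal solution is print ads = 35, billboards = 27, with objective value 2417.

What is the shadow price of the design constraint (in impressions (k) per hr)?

At the optimum: design uses 291 of 291 (binding); airtime uses 89 of 89 (binding).
The binding rows give the dual system: 6·y_design + 1·y_airtime = 49 and 3·y_design + 2·y_airtime = 26.
This yields shadow prices y_design = 8, y_airtime = 1.
Shadow price of design = 8.

8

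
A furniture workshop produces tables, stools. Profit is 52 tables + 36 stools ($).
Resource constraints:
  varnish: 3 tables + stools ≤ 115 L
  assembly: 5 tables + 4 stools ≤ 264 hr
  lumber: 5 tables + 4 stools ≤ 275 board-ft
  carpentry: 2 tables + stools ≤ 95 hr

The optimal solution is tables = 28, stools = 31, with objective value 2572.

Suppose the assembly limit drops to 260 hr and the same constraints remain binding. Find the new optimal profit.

2540

Binding: varnish and assembly. Non-binding: lumber (11 unused), carpentry (8 unused).
Since lumber, carpentry are not tight, their duals are 0.
Dual feasibility on the basic columns requires 3·y_varnish + 5·y_assembly = 52, 1·y_varnish + 4·y_assembly = 36.
→ y_varnish = 4 and y_assembly = 8.
Δz = y_assembly·Δb = 8 × (-4) = -32, so new z* = 2572 − 32 = 2540.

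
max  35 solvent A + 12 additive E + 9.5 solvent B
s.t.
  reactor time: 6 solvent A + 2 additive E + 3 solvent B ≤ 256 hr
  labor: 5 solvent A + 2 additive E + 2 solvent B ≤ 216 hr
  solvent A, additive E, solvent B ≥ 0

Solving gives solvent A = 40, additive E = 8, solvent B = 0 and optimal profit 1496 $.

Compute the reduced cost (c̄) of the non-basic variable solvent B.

-7.5

Both reactor time and labor are binding at x*.
The binding rows give the dual system: 6·y_reactor time + 5·y_labor = 35 and 2·y_reactor time + 2·y_labor = 12.
This yields shadow prices y_reactor time = 5, y_labor = 1.
Reduced cost of solvent B: c₃ − yᵀa₃ = 9.5 − (5·3 + 1·2) = 9.5 − 17 = -7.5.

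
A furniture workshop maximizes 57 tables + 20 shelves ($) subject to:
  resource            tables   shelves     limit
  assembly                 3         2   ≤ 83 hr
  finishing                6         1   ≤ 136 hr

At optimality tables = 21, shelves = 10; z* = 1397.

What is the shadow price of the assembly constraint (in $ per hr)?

7

Check each constraint at x*: assembly 83/83 (tight); finishing 136/136 (tight).
From A_Bᵀ y = c: 3·y_assembly + 6·y_finishing = 57; 2·y_assembly + 1·y_finishing = 20.
Solving: y_assembly = 7, y_finishing = 6.
Shadow price of assembly = 7.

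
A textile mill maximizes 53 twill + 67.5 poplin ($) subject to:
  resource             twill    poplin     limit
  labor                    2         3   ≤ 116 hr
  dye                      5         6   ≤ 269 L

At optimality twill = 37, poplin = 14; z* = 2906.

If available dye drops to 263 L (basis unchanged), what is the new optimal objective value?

At the optimum: labor uses 116 of 116 (binding); dye uses 269 of 269 (binding).
The binding rows give the dual system: 2·y_labor + 5·y_dye = 53 and 3·y_labor + 6·y_dye = 67.5.
→ y_labor = 6.5 and y_dye = 8.
Δz = y_dye·Δb = 8 × (-6) = -48, so new z* = 2906 − 48 = 2858.

2858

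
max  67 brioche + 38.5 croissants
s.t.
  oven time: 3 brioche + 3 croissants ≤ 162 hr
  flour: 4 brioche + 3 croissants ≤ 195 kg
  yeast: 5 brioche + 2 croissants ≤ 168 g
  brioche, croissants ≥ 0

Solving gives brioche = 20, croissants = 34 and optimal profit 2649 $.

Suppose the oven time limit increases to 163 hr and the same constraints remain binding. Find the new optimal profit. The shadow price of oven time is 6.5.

2655.5

Δb = 1, so new z* = 2649 + (6.5)·(1) = 2649 + 6.5 = 2655.5.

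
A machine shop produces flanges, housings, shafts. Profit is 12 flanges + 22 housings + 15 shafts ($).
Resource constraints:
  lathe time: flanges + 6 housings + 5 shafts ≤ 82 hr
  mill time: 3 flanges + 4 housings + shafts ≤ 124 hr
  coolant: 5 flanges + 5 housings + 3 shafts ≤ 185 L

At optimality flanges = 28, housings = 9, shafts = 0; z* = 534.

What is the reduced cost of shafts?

Check each constraint at x*: lathe time 82/82 (tight); mill time 120/124 (slack 4); coolant 185/185 (tight).
By complementary slackness, y = 0 for the non-binding constraint.
The binding rows give the dual system: 1·y_lathe time + 5·y_coolant = 12 and 6·y_lathe time + 5·y_coolant = 22.
→ y_lathe time = 2 and y_coolant = 2.
Reduced cost of shafts: c₃ − yᵀa₃ = 15 − (2·5 + 2·3) = 15 − 16 = -1.

-1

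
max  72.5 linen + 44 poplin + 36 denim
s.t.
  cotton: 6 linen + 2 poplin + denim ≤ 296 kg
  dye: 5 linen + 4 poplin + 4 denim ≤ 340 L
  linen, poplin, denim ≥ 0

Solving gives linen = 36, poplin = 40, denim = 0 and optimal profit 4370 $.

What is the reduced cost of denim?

Both cotton and dye are binding at x*.
Dual feasibility on the basic columns requires 6·y_cotton + 5·y_dye = 72.5, 2·y_cotton + 4·y_dye = 44.
This yields shadow prices y_cotton = 5, y_dye = 8.5.
Reduced cost of denim: c₃ − yᵀa₃ = 36 − (5·1 + 8.5·4) = 36 − 39 = -3.

-3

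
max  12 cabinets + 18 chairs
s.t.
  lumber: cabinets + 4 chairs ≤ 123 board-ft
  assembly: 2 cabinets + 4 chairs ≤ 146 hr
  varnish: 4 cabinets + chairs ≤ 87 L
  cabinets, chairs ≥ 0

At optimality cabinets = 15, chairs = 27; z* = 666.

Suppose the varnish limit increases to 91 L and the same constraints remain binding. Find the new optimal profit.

At the optimum: lumber uses 123 of 123 (binding); assembly uses 138 of 146 (slack = 8); varnish uses 87 of 87 (binding).
Since assembly is not tight, its dual is 0.
The binding rows give the dual system: 1·y_lumber + 4·y_varnish = 12 and 4·y_lumber + 1·y_varnish = 18.
Solving: y_lumber = 4, y_varnish = 2.
Δz = y_varnish·Δb = 2 × (4) = 8, so new z* = 666 + 8 = 674.

674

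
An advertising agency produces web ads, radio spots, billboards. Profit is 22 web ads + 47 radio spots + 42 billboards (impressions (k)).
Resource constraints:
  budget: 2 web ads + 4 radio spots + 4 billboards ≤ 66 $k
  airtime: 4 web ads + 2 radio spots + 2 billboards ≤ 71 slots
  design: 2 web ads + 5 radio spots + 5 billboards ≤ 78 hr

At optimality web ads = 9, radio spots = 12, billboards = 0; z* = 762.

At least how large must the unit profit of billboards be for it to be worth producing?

Binding: budget and design. Non-binding: airtime (11 unused).
By complementary slackness, y = 0 for the non-binding constraint.
From A_Bᵀ y = c: 2·y_budget + 2·y_design = 22; 4·y_budget + 5·y_design = 47.
→ y_budget = 8 and y_design = 3.
billboards enters the basis when its profit ≥ yᵀa₃ = 8·4 + 3·5 = 47.

47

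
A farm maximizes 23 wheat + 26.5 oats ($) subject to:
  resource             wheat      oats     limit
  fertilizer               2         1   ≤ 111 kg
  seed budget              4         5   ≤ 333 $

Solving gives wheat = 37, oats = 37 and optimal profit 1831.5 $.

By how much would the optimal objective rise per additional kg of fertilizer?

Check each constraint at x*: fertilizer 111/111 (tight); seed budget 333/333 (tight).
Dual feasibility on the basic columns requires 2·y_fertilizer + 4·y_seed budget = 23, 1·y_fertilizer + 5·y_seed budget = 26.5.
→ y_fertilizer = 1.5 and y_seed budget = 5.
Shadow price of fertilizer = 1.5.

1.5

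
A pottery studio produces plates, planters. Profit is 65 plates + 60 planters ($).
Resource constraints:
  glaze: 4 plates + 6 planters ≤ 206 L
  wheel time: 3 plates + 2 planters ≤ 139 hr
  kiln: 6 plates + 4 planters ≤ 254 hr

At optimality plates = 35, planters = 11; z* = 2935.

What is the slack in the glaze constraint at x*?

0

glaze used = 4·35 + 6·11 = 206; slack = 206 − 206 = 0.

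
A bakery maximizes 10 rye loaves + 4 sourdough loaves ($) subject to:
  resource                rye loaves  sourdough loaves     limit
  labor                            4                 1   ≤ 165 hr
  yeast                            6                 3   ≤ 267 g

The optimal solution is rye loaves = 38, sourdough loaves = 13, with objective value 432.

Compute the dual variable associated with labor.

At the optimum: labor uses 165 of 165 (binding); yeast uses 267 of 267 (binding).
The binding rows give the dual system: 4·y_labor + 6·y_yeast = 10 and 1·y_labor + 3·y_yeast = 4.
This yields shadow prices y_labor = 1, y_yeast = 1.
Shadow price of labor = 1.

1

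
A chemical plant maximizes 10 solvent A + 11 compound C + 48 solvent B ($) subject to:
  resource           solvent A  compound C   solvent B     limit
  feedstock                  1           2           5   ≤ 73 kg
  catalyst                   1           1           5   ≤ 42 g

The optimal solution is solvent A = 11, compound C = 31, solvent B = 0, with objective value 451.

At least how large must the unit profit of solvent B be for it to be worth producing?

50

Check each constraint at x*: feedstock 73/73 (tight); catalyst 42/42 (tight).
The binding rows give the dual system: 1·y_feedstock + 1·y_catalyst = 10 and 2·y_feedstock + 1·y_catalyst = 11.
This yields shadow prices y_feedstock = 1, y_catalyst = 9.
solvent B enters the basis when its profit ≥ yᵀa₃ = 1·5 + 9·5 = 50.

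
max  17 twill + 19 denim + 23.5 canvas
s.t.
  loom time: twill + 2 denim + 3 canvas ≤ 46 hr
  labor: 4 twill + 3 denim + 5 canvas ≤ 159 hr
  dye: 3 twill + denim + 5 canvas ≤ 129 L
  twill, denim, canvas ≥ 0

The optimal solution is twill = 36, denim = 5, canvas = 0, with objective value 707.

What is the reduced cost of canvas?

-6.5

At the optimum: loom time uses 46 of 46 (binding); labor uses 159 of 159 (binding); dye uses 113 of 129 (slack = 16).
By complementary slackness, y = 0 for the non-binding constraint.
From A_Bᵀ y = c: 1·y_loom time + 4·y_labor = 17; 2·y_loom time + 3·y_labor = 19.
Solving: y_loom time = 5, y_labor = 3.
Reduced cost of canvas: c₃ − yᵀa₃ = 23.5 − (5·3 + 3·5) = 23.5 − 30 = -6.5.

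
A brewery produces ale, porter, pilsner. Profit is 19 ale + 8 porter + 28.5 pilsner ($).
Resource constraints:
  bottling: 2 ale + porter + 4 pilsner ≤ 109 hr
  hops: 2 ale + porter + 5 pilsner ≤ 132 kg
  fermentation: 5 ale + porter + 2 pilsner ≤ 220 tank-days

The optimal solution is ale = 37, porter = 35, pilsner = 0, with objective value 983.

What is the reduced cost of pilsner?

-1.5

Check each constraint at x*: bottling 109/109 (tight); hops 109/132 (slack 23); fermentation 220/220 (tight).
Slack constraints have shadow price 0 (complementary slackness).
From A_Bᵀ y = c: 2·y_bottling + 5·y_fermentation = 19; 1·y_bottling + 1·y_fermentation = 8.
This yields shadow prices y_bottling = 7, y_fermentation = 1.
Reduced cost of pilsner: c₃ − yᵀa₃ = 28.5 − (7·4 + 1·2) = 28.5 − 30 = -1.5.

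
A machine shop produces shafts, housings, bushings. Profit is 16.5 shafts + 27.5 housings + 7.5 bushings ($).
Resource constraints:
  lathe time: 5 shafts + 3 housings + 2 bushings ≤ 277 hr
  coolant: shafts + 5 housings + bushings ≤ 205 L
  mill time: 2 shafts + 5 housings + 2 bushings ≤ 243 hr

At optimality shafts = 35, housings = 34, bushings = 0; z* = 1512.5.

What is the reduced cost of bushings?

At the optimum: lathe time uses 277 of 277 (binding); coolant uses 205 of 205 (binding); mill time uses 240 of 243 (slack = 3).
Slack constraints have shadow price 0 (complementary slackness).
Dual feasibility on the basic columns requires 5·y_lathe time + 1·y_coolant = 16.5, 3·y_lathe time + 5·y_coolant = 27.5.
→ y_lathe time = 2.5 and y_coolant = 4.
Reduced cost of bushings: c₃ − yᵀa₃ = 7.5 − (2.5·2 + 4·1) = 7.5 − 9 = -1.5.

-1.5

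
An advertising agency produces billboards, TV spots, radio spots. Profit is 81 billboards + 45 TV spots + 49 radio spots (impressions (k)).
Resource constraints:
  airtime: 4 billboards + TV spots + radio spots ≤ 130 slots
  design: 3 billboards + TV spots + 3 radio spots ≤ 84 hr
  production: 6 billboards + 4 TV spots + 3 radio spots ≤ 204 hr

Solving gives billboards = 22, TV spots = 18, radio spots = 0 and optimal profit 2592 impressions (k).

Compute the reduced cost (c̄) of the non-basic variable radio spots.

Binding: design and production. Non-binding: airtime (24 unused).
Slack constraints have shadow price 0 (complementary slackness).
From A_Bᵀ y = c: 3·y_design + 6·y_production = 81; 1·y_design + 4·y_production = 45.
Solving: y_design = 9, y_production = 9.
Reduced cost of radio spots: c₃ − yᵀa₃ = 49 − (9·3 + 9·3) = 49 − 54 = -5.

-5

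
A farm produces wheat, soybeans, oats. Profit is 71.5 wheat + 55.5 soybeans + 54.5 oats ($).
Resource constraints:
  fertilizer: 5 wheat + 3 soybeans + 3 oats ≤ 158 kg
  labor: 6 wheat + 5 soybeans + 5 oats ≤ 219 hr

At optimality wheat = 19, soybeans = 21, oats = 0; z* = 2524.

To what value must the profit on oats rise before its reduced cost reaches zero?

55.5

Both fertilizer and labor are binding at x*.
Dual feasibility on the basic columns requires 5·y_fertilizer + 6·y_labor = 71.5, 3·y_fertilizer + 5·y_labor = 55.5.
→ y_fertilizer = 3.5 and y_labor = 9.
oats enters the basis when its profit ≥ yᵀa₃ = 3.5·3 + 9·5 = 55.5.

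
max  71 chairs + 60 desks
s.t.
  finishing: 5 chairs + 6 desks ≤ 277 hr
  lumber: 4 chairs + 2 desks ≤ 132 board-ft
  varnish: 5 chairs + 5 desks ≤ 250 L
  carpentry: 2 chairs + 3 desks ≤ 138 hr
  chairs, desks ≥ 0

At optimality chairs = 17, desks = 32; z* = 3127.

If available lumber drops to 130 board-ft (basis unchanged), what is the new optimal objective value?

Check each constraint at x*: finishing 277/277 (tight); lumber 132/132 (tight); varnish 245/250 (slack 5); carpentry 130/138 (slack 8).
Slack constraints have shadow price 0 (complementary slackness).
The binding rows give the dual system: 5·y_finishing + 4·y_lumber = 71 and 6·y_finishing + 2·y_lumber = 60.
Solving: y_finishing = 7, y_lumber = 9.
Δz = y_lumber·Δb = 9 × (-2) = -18, so new z* = 3127 − 18 = 3109.

3109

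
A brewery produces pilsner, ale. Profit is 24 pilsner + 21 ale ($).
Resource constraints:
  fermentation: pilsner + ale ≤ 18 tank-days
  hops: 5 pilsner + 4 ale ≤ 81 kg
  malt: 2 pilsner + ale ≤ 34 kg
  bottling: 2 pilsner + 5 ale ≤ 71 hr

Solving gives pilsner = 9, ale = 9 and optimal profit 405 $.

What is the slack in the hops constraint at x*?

hops used = 5·9 + 4·9 = 81; slack = 81 − 81 = 0.

0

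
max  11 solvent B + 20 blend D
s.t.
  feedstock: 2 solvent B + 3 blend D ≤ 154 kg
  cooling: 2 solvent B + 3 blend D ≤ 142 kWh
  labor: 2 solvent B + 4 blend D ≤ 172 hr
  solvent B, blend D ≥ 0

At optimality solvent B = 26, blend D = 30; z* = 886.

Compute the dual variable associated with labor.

At the optimum: feedstock uses 142 of 154 (slack = 12); cooling uses 142 of 142 (binding); labor uses 172 of 172 (binding).
Since feedstock is not tight, its dual is 0.
From A_Bᵀ y = c: 2·y_cooling + 2·y_labor = 11; 3·y_cooling + 4·y_labor = 20.
Solving: y_cooling = 2, y_labor = 3.5.
Shadow price of labor = 3.5.

3.5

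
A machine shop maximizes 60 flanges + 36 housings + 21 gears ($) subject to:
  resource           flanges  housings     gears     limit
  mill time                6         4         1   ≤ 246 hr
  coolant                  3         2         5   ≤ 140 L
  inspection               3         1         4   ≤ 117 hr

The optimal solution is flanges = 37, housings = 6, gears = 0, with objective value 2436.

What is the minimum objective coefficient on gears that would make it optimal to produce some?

24

At the optimum: mill time uses 246 of 246 (binding); coolant uses 123 of 140 (slack = 17); inspection uses 117 of 117 (binding).
By complementary slackness, y = 0 for the non-binding constraint.
The binding rows give the dual system: 6·y_mill time + 3·y_inspection = 60 and 4·y_mill time + 1·y_inspection = 36.
This yields shadow prices y_mill time = 8, y_inspection = 4.
gears enters the basis when its profit ≥ yᵀa₃ = 8·1 + 4·4 = 24.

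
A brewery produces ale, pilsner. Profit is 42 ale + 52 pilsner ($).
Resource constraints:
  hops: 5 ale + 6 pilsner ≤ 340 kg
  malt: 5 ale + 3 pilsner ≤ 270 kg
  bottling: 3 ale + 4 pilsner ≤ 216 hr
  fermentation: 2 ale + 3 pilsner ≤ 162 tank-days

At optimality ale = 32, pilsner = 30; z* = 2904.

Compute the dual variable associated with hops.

At the optimum: hops uses 340 of 340 (binding); malt uses 250 of 270 (slack = 20); bottling uses 216 of 216 (binding); fermentation uses 154 of 162 (slack = 8).
Since malt, fermentation are not tight, their duals are 0.
Dual feasibility on the basic columns requires 5·y_hops + 3·y_bottling = 42, 6·y_hops + 4·y_bottling = 52.
→ y_hops = 6 and y_bottling = 4.
Shadow price of hops = 6.

6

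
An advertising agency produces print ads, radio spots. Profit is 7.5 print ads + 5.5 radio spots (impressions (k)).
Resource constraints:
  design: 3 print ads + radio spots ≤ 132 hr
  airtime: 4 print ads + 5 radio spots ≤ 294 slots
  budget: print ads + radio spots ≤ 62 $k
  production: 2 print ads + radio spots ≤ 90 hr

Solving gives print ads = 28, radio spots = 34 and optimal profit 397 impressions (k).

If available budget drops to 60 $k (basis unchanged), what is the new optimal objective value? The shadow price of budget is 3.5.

Δb = -2, so new z* = 397 + (3.5)·(-2) = 397 − 7 = 390.

390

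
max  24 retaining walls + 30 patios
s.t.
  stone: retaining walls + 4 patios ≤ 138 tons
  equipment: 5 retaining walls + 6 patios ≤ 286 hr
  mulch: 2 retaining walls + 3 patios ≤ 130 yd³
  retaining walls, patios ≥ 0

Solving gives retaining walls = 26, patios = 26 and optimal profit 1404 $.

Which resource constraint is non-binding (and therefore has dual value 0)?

stone

stone: 130/138 (slack 8)
equipment: 286/286 (binding)
mulch: 130/130 (binding)
By complementary slackness, a constraint with positive slack has shadow price 0 → stone.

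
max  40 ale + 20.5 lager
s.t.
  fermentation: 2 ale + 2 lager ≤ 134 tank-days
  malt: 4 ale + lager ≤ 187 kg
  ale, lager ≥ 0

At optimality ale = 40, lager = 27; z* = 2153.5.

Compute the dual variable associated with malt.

Both fermentation and malt are binding at x*.
Dual feasibility on the basic columns requires 2·y_fermentation + 4·y_malt = 40, 2·y_fermentation + 1·y_malt = 20.5.
Solving: y_fermentation = 7, y_malt = 6.5.
Shadow price of malt = 6.5.

6.5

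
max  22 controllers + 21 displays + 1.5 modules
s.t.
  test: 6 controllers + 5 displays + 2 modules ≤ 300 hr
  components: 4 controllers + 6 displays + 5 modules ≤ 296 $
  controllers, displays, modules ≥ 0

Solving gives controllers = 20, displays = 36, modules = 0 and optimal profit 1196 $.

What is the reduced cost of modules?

-9.5

At the optimum: test uses 300 of 300 (binding); components uses 296 of 296 (binding).
From A_Bᵀ y = c: 6·y_test + 4·y_components = 22; 5·y_test + 6·y_components = 21.
Solving: y_test = 3, y_components = 1.
Reduced cost of modules: c₃ − yᵀa₃ = 1.5 − (3·2 + 1·5) = 1.5 − 11 = -9.5.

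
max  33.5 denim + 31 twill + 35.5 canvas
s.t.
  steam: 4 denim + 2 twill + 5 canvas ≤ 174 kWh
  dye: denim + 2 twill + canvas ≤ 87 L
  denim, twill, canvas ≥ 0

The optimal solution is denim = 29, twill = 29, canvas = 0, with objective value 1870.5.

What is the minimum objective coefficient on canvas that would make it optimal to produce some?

Check each constraint at x*: steam 174/174 (tight); dye 87/87 (tight).
The binding rows give the dual system: 4·y_steam + 1·y_dye = 33.5 and 2·y_steam + 2·y_dye = 31.
→ y_steam = 6 and y_dye = 9.5.
canvas enters the basis when its profit ≥ yᵀa₃ = 6·5 + 9.5·1 = 39.5.

39.5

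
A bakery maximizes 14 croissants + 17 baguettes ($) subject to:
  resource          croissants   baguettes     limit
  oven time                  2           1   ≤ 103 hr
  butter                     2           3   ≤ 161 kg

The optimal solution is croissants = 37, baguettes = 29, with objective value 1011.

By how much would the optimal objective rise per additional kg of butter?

5

At the optimum: oven time uses 103 of 103 (binding); butter uses 161 of 161 (binding).
The binding rows give the dual system: 2·y_oven time + 2·y_butter = 14 and 1·y_oven time + 3·y_butter = 17.
This yields shadow prices y_oven time = 2, y_butter = 5.
Shadow price of butter = 5.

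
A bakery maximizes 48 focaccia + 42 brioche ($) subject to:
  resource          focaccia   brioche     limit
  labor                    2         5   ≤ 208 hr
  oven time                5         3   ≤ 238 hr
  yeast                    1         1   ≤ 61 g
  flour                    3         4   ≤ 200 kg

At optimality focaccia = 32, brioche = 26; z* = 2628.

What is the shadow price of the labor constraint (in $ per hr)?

Binding: oven time and flour. Non-binding: labor (14 unused), yeast (3 unused).
Slack constraints have shadow price 0 (complementary slackness).
From A_Bᵀ y = c: 5·y_oven time + 3·y_flour = 48; 3·y_oven time + 4·y_flour = 42.
This yields shadow prices y_oven time = 6, y_flour = 6.
Shadow price of labor = 0.

0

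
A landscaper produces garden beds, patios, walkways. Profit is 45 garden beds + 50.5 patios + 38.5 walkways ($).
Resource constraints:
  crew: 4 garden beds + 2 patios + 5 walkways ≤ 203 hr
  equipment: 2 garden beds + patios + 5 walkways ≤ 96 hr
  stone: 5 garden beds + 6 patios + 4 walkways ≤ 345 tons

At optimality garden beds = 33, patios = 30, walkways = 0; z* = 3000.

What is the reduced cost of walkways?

-6

Binding: equipment and stone. Non-binding: crew (11 unused).
Since crew is not tight, its dual is 0.
From A_Bᵀ y = c: 2·y_equipment + 5·y_stone = 45; 1·y_equipment + 6·y_stone = 50.5.
This yields shadow prices y_equipment = 2.5, y_stone = 8.
Reduced cost of walkways: c₃ − yᵀa₃ = 38.5 − (2.5·5 + 8·4) = 38.5 − 44.5 = -6.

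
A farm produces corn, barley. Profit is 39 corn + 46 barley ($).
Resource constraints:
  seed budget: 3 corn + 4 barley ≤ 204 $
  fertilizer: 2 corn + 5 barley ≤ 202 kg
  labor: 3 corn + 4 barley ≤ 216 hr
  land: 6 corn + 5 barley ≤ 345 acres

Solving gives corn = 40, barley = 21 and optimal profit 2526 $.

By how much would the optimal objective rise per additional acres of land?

Binding: seed budget and land. Non-binding: fertilizer (17 unused), labor (12 unused).
Since fertilizer, labor are not tight, their duals are 0.
Dual feasibility on the basic columns requires 3·y_seed budget + 6·y_land = 39, 4·y_seed budget + 5·y_land = 46.
→ y_seed budget = 9 and y_land = 2.
Shadow price of land = 2.

2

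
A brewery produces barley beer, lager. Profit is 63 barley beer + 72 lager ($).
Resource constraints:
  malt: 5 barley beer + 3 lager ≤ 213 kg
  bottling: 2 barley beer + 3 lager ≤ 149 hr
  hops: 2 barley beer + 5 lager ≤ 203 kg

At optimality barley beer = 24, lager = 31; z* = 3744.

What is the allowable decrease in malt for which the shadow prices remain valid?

Binding constraints: malt, hops. The basis is B = [[5,3],[2,5]] with det 19.
Per unit decrease in malt, x* moves by d = (-0.2632, 0.1053).
The basis stays optimal until barley beer reaches 0; allowable decrease = 91.2 kg.

91.2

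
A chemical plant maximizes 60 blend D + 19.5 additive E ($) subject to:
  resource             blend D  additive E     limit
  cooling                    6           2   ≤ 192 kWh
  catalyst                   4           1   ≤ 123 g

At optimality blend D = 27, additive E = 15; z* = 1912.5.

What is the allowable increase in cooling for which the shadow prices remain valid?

54

Binding constraints: cooling, catalyst. The basis is B = [[6,2],[4,1]] with det -2.
Per unit increase in cooling, x* moves by d = (-0.5, 2).
The basis stays optimal until blend D reaches 0; allowable increase = 54 kWh.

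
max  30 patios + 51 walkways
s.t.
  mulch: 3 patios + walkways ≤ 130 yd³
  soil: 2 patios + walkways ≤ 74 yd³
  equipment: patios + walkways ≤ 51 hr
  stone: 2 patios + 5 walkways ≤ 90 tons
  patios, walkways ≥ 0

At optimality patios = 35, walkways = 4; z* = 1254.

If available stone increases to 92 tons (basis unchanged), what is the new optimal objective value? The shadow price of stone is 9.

Δb = 2, so new z* = 1254 + (9)·(2) = 1254 + 18 = 1272.

1272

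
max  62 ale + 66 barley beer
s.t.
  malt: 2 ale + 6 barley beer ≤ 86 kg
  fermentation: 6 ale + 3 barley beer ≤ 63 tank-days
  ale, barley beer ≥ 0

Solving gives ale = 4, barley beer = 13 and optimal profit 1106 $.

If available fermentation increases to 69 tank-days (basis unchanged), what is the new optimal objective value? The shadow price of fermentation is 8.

1154

Δb = 6, so new z* = 1106 + (8)·(6) = 1106 + 48 = 1154.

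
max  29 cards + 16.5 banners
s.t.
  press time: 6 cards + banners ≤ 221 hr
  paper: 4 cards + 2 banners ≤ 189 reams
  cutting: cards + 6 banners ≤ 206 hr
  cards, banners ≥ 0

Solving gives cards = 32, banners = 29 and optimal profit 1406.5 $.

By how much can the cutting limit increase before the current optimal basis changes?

Binding constraints: press time, cutting. The basis is B = [[6,1],[1,6]] with det 35.
Per unit increase in cutting, x* moves by d = (-0.0286, 0.1714).
The basis stays optimal until paper becomes binding; allowable increase = 13.125 hr.

13.125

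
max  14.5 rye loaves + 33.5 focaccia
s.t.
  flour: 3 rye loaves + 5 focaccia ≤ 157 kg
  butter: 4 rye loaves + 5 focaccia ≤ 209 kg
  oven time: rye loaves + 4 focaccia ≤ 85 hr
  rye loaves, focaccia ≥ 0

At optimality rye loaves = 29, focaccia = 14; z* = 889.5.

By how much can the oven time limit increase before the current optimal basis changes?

Binding constraints: flour, oven time. The basis is B = [[3,5],[1,4]] with det 7.
Per unit increase in oven time, x* moves by d = (-0.7143, 0.4286).
The basis stays optimal until rye loaves reaches 0; allowable increase = 40.6 hr.

40.6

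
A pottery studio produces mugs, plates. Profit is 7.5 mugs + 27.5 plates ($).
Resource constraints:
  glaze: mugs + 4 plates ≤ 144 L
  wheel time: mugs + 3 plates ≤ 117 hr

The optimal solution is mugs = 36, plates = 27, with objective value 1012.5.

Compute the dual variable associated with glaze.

5

Both glaze and wheel time are binding at x*.
From A_Bᵀ y = c: 1·y_glaze + 1·y_wheel time = 7.5; 4·y_glaze + 3·y_wheel time = 27.5.
This yields shadow prices y_glaze = 5, y_wheel time = 2.5.
Shadow price of glaze = 5.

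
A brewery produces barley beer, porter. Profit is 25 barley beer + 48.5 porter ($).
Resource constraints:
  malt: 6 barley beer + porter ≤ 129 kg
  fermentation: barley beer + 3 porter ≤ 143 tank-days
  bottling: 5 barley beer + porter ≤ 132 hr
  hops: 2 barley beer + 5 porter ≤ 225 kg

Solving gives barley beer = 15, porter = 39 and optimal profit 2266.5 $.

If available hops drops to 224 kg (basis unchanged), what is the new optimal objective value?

At the optimum: malt uses 129 of 129 (binding); fermentation uses 132 of 143 (slack = 11); bottling uses 114 of 132 (slack = 18); hops uses 225 of 225 (binding).
Since fermentation, bottling are not tight, their duals are 0.
From A_Bᵀ y = c: 6·y_malt + 2·y_hops = 25; 1·y_malt + 5·y_hops = 48.5.
→ y_malt = 1 and y_hops = 9.5.
Δz = y_hops·Δb = 9.5 × (-1) = -9.5, so new z* = 2266.5 − 9.5 = 2257.

2257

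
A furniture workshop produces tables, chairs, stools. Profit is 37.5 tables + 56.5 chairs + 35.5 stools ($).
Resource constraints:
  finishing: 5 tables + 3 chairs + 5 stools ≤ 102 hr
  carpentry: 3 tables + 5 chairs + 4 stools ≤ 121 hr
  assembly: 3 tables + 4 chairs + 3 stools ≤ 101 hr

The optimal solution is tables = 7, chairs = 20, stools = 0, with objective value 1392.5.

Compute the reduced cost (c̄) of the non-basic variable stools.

-8.5

Binding: carpentry and assembly. Non-binding: finishing (7 unused).
Since finishing is not tight, its dual is 0.
Dual feasibility on the basic columns requires 3·y_carpentry + 3·y_assembly = 37.5, 5·y_carpentry + 4·y_assembly = 56.5.
→ y_carpentry = 6.5 and y_assembly = 6.
Reduced cost of stools: c₃ − yᵀa₃ = 35.5 − (6.5·4 + 6·3) = 35.5 − 44 = -8.5.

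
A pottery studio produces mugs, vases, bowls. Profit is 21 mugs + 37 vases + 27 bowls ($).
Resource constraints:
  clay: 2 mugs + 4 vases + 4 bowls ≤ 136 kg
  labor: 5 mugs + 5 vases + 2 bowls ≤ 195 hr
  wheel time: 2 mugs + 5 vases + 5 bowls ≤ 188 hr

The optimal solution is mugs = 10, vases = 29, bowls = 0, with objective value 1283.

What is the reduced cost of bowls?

Binding: clay and labor. Non-binding: wheel time (23 unused).
By complementary slackness, y = 0 for the non-binding constraint.
From A_Bᵀ y = c: 2·y_clay + 5·y_labor = 21; 4·y_clay + 5·y_labor = 37.
This yields shadow prices y_clay = 8, y_labor = 1.
Reduced cost of bowls: c₃ − yᵀa₃ = 27 − (8·4 + 1·2) = 27 − 34 = -7.

-7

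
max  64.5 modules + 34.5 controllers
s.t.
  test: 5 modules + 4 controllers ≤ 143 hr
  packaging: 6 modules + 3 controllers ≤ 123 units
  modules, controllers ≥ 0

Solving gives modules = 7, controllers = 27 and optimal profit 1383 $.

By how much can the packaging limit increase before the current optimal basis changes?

Binding constraints: test, packaging. The basis is B = [[5,4],[6,3]] with det -9.
Per unit increase in packaging, x* moves by d = (0.4444, -0.5556).
The basis stays optimal until controllers reaches 0; allowable increase = 48.6 units.

48.6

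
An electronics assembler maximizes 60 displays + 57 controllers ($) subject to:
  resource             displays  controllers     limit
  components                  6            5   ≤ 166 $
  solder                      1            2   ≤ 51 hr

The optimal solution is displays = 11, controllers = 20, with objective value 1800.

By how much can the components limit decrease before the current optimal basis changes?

Binding constraints: components, solder. The basis is B = [[6,5],[1,2]] with det 7.
Per unit decrease in components, x* moves by d = (-0.2857, 0.1429).
The basis stays optimal until displays reaches 0; allowable decrease = 38.5 $.

38.5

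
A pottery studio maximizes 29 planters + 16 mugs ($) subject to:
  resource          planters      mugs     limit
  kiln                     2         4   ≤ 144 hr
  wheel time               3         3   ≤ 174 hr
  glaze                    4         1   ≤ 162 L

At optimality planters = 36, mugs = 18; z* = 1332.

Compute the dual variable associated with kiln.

2.5

Check each constraint at x*: kiln 144/144 (tight); wheel time 162/174 (slack 12); glaze 162/162 (tight).
Slack constraints have shadow price 0 (complementary slackness).
The binding rows give the dual system: 2·y_kiln + 4·y_glaze = 29 and 4·y_kiln + 1·y_glaze = 16.
→ y_kiln = 2.5 and y_glaze = 6.
Shadow price of kiln = 2.5.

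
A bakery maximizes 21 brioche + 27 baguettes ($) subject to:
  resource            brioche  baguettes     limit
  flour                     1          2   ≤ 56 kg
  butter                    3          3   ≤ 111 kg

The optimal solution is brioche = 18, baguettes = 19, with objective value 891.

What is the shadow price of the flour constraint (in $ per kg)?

6

Both flour and butter are binding at x*.
Dual feasibility on the basic columns requires 1·y_flour + 3·y_butter = 21, 2·y_flour + 3·y_butter = 27.
This yields shadow prices y_flour = 6, y_butter = 5.
Shadow price of flour = 6.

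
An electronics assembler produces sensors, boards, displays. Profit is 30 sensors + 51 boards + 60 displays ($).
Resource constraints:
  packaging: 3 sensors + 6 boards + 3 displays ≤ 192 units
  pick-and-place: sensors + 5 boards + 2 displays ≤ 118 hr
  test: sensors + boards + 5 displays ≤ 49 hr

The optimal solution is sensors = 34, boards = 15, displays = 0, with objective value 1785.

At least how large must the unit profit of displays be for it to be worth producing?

At the optimum: packaging uses 192 of 192 (binding); pick-and-place uses 109 of 118 (slack = 9); test uses 49 of 49 (binding).
Slack constraints have shadow price 0 (complementary slackness).
The binding rows give the dual system: 3·y_packaging + 1·y_test = 30 and 6·y_packaging + 1·y_test = 51.
Solving: y_packaging = 7, y_test = 9.
displays enters the basis when its profit ≥ yᵀa₃ = 7·3 + 9·5 = 66.

66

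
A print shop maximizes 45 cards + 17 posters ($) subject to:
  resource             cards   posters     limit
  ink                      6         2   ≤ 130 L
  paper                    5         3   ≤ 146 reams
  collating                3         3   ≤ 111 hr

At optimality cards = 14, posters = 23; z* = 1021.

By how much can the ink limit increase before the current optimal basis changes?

14

Binding constraints: ink, collating. The basis is B = [[6,2],[3,3]] with det 12.
Per unit increase in ink, x* moves by d = (0.25, -0.25).
The basis stays optimal until paper becomes binding; allowable increase = 14 L.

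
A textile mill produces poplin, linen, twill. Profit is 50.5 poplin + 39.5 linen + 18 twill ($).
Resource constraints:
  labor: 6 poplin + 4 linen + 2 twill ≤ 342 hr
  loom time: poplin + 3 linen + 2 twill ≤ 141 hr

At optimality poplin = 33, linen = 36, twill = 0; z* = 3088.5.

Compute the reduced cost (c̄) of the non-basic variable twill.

-3

At the optimum: labor uses 342 of 342 (binding); loom time uses 141 of 141 (binding).
Dual feasibility on the basic columns requires 6·y_labor + 1·y_loom time = 50.5, 4·y_labor + 3·y_loom time = 39.5.
→ y_labor = 8 and y_loom time = 2.5.
Reduced cost of twill: c₃ − yᵀa₃ = 18 − (8·2 + 2.5·2) = 18 − 21 = -3.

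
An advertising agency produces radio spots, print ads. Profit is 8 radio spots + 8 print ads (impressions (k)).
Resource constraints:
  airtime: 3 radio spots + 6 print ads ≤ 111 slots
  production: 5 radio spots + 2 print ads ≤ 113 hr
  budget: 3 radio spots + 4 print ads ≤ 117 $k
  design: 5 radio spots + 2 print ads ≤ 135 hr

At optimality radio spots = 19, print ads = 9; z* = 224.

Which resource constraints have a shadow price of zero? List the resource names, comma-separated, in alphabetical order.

airtime: 111/111 (binding)
production: 113/113 (binding)
budget: 93/117 (slack 24)
design: 113/135 (slack 22)
By complementary slackness, a constraint with positive slack has shadow price 0 → budget, design.

budget, design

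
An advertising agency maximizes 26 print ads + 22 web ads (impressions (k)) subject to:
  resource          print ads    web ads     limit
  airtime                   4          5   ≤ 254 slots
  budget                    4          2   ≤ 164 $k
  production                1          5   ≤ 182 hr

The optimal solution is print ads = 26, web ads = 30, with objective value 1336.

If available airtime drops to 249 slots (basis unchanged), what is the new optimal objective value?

1321

Check each constraint at x*: airtime 254/254 (tight); budget 164/164 (tight); production 176/182 (slack 6).
By complementary slackness, y = 0 for the non-binding constraint.
Dual feasibility on the basic columns requires 4·y_airtime + 4·y_budget = 26, 5·y_airtime + 2·y_budget = 22.
→ y_airtime = 3 and y_budget = 3.5.
Δz = y_airtime·Δb = 3 × (-5) = -15, so new z* = 1336 − 15 = 1321.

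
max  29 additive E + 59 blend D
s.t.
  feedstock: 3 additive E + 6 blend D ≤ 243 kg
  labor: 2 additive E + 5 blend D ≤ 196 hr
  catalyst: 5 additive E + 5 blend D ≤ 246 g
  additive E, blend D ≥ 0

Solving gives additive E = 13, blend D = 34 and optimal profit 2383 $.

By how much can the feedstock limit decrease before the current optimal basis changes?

Binding constraints: feedstock, labor. The basis is B = [[3,6],[2,5]] with det 3.
Per unit decrease in feedstock, x* moves by d = (-1.6667, 0.6667).
The basis stays optimal until additive E reaches 0; allowable decrease = 7.8 kg.

7.8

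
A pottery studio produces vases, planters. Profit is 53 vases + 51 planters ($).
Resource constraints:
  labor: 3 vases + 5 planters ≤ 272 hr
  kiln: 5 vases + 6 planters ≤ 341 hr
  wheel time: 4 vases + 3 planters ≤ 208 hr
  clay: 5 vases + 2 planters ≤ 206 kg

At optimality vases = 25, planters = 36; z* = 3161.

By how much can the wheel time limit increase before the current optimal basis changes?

Binding constraints: kiln, wheel time. The basis is B = [[5,6],[4,3]] with det -9.
Per unit increase in wheel time, x* moves by d = (0.6667, -0.5556).
The basis stays optimal until clay becomes binding; allowable increase = 4.05 hr.

4.05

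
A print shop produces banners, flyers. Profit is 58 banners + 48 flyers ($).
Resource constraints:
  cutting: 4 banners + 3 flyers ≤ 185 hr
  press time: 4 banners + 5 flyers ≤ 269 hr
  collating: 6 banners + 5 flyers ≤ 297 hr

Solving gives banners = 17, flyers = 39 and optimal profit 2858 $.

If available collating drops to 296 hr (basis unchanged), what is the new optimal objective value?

2849

Check each constraint at x*: cutting 185/185 (tight); press time 263/269 (slack 6); collating 297/297 (tight).
By complementary slackness, y = 0 for the non-binding constraint.
Dual feasibility on the basic columns requires 4·y_cutting + 6·y_collating = 58, 3·y_cutting + 5·y_collating = 48.
Solving: y_cutting = 1, y_collating = 9.
Δz = y_collating·Δb = 9 × (-1) = -9, so new z* = 2858 − 9 = 2849.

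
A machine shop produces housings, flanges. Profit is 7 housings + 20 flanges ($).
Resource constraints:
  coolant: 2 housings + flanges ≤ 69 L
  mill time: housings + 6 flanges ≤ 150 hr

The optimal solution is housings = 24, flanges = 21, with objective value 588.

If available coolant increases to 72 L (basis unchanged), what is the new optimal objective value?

At the optimum: coolant uses 69 of 69 (binding); mill time uses 150 of 150 (binding).
The binding rows give the dual system: 2·y_coolant + 1·y_mill time = 7 and 1·y_coolant + 6·y_mill time = 20.
This yields shadow prices y_coolant = 2, y_mill time = 3.
Δz = y_coolant·Δb = 2 × (3) = 6, so new z* = 588 + 6 = 594.

594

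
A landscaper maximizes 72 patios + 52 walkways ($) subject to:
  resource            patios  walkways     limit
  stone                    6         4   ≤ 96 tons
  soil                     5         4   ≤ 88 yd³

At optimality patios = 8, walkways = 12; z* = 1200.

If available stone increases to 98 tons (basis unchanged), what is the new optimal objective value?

Check each constraint at x*: stone 96/96 (tight); soil 88/88 (tight).
Dual feasibility on the basic columns requires 6·y_stone + 5·y_soil = 72, 4·y_stone + 4·y_soil = 52.
Solving: y_stone = 7, y_soil = 6.
Δz = y_stone·Δb = 7 × (2) = 14, so new z* = 1200 + 14 = 1214.

1214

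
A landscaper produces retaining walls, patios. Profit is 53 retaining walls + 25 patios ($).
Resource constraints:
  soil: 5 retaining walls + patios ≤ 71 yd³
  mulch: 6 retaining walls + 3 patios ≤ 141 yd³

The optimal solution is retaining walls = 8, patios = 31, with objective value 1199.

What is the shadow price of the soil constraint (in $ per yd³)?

1

At the optimum: soil uses 71 of 71 (binding); mulch uses 141 of 141 (binding).
From A_Bᵀ y = c: 5·y_soil + 6·y_mulch = 53; 1·y_soil + 3·y_mulch = 25.
This yields shadow prices y_soil = 1, y_mulch = 8.
Shadow price of soil = 1.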